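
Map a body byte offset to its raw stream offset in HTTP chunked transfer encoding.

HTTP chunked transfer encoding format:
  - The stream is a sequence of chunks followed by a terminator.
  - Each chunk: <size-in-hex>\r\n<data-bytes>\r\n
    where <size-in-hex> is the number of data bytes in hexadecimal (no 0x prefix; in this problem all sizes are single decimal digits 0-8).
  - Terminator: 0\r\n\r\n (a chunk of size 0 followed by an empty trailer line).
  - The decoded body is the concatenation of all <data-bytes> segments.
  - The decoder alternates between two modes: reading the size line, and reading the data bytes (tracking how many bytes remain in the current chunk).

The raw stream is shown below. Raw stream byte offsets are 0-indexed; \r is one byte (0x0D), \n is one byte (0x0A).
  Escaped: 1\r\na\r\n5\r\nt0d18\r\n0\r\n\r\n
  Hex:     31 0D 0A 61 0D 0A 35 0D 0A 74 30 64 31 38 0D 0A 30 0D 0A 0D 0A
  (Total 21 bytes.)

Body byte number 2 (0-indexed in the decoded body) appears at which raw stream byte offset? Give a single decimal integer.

Answer: 10

Derivation:
Chunk 1: stream[0..1]='1' size=0x1=1, data at stream[3..4]='a' -> body[0..1], body so far='a'
Chunk 2: stream[6..7]='5' size=0x5=5, data at stream[9..14]='t0d18' -> body[1..6], body so far='at0d18'
Chunk 3: stream[16..17]='0' size=0 (terminator). Final body='at0d18' (6 bytes)
Body byte 2 at stream offset 10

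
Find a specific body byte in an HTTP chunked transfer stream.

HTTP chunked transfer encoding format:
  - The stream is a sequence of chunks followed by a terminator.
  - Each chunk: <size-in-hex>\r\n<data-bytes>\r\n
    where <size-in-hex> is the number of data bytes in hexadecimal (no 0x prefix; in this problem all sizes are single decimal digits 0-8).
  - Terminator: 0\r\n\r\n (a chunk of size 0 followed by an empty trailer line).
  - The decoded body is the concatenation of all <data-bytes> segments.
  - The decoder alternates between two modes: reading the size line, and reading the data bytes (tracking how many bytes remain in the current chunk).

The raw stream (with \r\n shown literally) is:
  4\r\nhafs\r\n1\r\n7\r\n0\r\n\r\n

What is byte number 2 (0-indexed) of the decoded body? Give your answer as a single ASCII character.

Answer: f

Derivation:
Chunk 1: stream[0..1]='4' size=0x4=4, data at stream[3..7]='hafs' -> body[0..4], body so far='hafs'
Chunk 2: stream[9..10]='1' size=0x1=1, data at stream[12..13]='7' -> body[4..5], body so far='hafs7'
Chunk 3: stream[15..16]='0' size=0 (terminator). Final body='hafs7' (5 bytes)
Body byte 2 = 'f'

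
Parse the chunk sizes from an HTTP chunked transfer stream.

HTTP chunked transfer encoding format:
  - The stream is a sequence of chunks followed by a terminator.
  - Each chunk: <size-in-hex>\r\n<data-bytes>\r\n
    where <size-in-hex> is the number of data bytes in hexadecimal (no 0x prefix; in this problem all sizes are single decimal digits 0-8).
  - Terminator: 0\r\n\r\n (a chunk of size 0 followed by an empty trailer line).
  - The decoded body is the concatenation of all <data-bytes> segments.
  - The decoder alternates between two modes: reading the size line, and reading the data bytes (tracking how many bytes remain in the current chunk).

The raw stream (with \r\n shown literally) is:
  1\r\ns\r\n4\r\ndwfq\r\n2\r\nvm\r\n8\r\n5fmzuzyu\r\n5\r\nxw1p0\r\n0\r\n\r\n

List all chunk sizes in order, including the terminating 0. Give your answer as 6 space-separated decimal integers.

Answer: 1 4 2 8 5 0

Derivation:
Chunk 1: stream[0..1]='1' size=0x1=1, data at stream[3..4]='s' -> body[0..1], body so far='s'
Chunk 2: stream[6..7]='4' size=0x4=4, data at stream[9..13]='dwfq' -> body[1..5], body so far='sdwfq'
Chunk 3: stream[15..16]='2' size=0x2=2, data at stream[18..20]='vm' -> body[5..7], body so far='sdwfqvm'
Chunk 4: stream[22..23]='8' size=0x8=8, data at stream[25..33]='5fmzuzyu' -> body[7..15], body so far='sdwfqvm5fmzuzyu'
Chunk 5: stream[35..36]='5' size=0x5=5, data at stream[38..43]='xw1p0' -> body[15..20], body so far='sdwfqvm5fmzuzyuxw1p0'
Chunk 6: stream[45..46]='0' size=0 (terminator). Final body='sdwfqvm5fmzuzyuxw1p0' (20 bytes)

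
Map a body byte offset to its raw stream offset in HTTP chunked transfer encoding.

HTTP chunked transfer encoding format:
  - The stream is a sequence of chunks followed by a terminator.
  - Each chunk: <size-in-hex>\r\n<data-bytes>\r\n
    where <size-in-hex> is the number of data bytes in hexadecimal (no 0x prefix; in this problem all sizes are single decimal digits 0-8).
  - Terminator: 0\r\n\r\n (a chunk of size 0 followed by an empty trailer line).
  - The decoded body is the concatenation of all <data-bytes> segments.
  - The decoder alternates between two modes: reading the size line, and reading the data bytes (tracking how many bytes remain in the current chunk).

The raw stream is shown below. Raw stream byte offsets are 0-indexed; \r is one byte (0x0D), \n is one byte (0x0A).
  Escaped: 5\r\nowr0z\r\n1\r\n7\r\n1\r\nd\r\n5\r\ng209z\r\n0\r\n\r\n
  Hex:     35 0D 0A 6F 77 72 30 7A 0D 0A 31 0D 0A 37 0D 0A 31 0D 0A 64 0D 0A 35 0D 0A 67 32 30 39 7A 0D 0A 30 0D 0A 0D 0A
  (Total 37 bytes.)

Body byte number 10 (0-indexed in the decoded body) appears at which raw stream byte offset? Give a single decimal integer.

Answer: 28

Derivation:
Chunk 1: stream[0..1]='5' size=0x5=5, data at stream[3..8]='owr0z' -> body[0..5], body so far='owr0z'
Chunk 2: stream[10..11]='1' size=0x1=1, data at stream[13..14]='7' -> body[5..6], body so far='owr0z7'
Chunk 3: stream[16..17]='1' size=0x1=1, data at stream[19..20]='d' -> body[6..7], body so far='owr0z7d'
Chunk 4: stream[22..23]='5' size=0x5=5, data at stream[25..30]='g209z' -> body[7..12], body so far='owr0z7dg209z'
Chunk 5: stream[32..33]='0' size=0 (terminator). Final body='owr0z7dg209z' (12 bytes)
Body byte 10 at stream offset 28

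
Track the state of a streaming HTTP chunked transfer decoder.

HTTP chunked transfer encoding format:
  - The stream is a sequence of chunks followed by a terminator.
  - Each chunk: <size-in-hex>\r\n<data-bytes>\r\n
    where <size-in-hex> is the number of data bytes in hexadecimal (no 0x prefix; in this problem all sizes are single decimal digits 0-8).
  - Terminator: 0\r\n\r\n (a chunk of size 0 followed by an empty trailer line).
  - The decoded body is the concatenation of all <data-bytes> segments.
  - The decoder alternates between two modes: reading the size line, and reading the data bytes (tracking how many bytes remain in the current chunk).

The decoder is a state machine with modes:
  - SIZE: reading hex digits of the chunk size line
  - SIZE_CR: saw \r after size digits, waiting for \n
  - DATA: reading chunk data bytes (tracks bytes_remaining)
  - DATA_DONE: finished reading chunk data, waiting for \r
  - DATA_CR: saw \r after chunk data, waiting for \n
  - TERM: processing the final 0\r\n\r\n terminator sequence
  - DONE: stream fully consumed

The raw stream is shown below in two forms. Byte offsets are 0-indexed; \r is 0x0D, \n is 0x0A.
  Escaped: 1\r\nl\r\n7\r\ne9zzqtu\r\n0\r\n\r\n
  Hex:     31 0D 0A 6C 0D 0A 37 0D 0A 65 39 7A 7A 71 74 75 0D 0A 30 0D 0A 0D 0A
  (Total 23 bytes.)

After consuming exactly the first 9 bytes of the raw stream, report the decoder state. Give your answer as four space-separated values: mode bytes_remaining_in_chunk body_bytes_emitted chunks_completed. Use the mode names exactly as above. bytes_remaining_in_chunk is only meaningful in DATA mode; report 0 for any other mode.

Byte 0 = '1': mode=SIZE remaining=0 emitted=0 chunks_done=0
Byte 1 = 0x0D: mode=SIZE_CR remaining=0 emitted=0 chunks_done=0
Byte 2 = 0x0A: mode=DATA remaining=1 emitted=0 chunks_done=0
Byte 3 = 'l': mode=DATA_DONE remaining=0 emitted=1 chunks_done=0
Byte 4 = 0x0D: mode=DATA_CR remaining=0 emitted=1 chunks_done=0
Byte 5 = 0x0A: mode=SIZE remaining=0 emitted=1 chunks_done=1
Byte 6 = '7': mode=SIZE remaining=0 emitted=1 chunks_done=1
Byte 7 = 0x0D: mode=SIZE_CR remaining=0 emitted=1 chunks_done=1
Byte 8 = 0x0A: mode=DATA remaining=7 emitted=1 chunks_done=1

Answer: DATA 7 1 1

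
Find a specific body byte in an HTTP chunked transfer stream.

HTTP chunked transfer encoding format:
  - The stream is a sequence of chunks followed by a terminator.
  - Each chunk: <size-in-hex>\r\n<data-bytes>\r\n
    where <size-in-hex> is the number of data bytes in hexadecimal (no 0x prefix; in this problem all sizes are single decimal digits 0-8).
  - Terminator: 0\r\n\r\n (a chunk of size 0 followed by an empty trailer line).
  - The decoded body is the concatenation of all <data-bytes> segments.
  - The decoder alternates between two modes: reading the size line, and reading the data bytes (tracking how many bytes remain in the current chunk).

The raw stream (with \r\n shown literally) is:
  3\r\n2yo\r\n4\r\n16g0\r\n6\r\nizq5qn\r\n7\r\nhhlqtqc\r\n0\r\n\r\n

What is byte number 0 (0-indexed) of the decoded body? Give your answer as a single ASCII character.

Answer: 2

Derivation:
Chunk 1: stream[0..1]='3' size=0x3=3, data at stream[3..6]='2yo' -> body[0..3], body so far='2yo'
Chunk 2: stream[8..9]='4' size=0x4=4, data at stream[11..15]='16g0' -> body[3..7], body so far='2yo16g0'
Chunk 3: stream[17..18]='6' size=0x6=6, data at stream[20..26]='izq5qn' -> body[7..13], body so far='2yo16g0izq5qn'
Chunk 4: stream[28..29]='7' size=0x7=7, data at stream[31..38]='hhlqtqc' -> body[13..20], body so far='2yo16g0izq5qnhhlqtqc'
Chunk 5: stream[40..41]='0' size=0 (terminator). Final body='2yo16g0izq5qnhhlqtqc' (20 bytes)
Body byte 0 = '2'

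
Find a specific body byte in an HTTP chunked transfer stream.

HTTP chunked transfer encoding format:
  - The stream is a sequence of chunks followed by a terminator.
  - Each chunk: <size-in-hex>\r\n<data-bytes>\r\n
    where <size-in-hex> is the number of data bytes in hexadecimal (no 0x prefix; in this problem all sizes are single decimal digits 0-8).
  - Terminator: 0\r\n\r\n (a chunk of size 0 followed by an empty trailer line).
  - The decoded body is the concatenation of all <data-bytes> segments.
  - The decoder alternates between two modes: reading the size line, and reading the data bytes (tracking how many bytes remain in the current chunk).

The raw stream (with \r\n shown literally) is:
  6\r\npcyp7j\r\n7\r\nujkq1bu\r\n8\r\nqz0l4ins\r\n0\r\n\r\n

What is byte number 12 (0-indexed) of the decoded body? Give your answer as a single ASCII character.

Answer: u

Derivation:
Chunk 1: stream[0..1]='6' size=0x6=6, data at stream[3..9]='pcyp7j' -> body[0..6], body so far='pcyp7j'
Chunk 2: stream[11..12]='7' size=0x7=7, data at stream[14..21]='ujkq1bu' -> body[6..13], body so far='pcyp7jujkq1bu'
Chunk 3: stream[23..24]='8' size=0x8=8, data at stream[26..34]='qz0l4ins' -> body[13..21], body so far='pcyp7jujkq1buqz0l4ins'
Chunk 4: stream[36..37]='0' size=0 (terminator). Final body='pcyp7jujkq1buqz0l4ins' (21 bytes)
Body byte 12 = 'u'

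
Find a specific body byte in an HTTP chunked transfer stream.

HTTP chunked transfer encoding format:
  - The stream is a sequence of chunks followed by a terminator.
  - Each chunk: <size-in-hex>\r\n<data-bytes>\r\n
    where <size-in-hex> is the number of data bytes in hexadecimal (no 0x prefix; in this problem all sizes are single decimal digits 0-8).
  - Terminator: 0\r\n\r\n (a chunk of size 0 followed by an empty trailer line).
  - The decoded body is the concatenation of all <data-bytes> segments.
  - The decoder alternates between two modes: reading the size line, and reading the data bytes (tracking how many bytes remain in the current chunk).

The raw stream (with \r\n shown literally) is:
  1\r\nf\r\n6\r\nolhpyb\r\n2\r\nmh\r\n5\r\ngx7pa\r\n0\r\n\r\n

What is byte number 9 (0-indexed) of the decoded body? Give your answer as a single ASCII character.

Chunk 1: stream[0..1]='1' size=0x1=1, data at stream[3..4]='f' -> body[0..1], body so far='f'
Chunk 2: stream[6..7]='6' size=0x6=6, data at stream[9..15]='olhpyb' -> body[1..7], body so far='folhpyb'
Chunk 3: stream[17..18]='2' size=0x2=2, data at stream[20..22]='mh' -> body[7..9], body so far='folhpybmh'
Chunk 4: stream[24..25]='5' size=0x5=5, data at stream[27..32]='gx7pa' -> body[9..14], body so far='folhpybmhgx7pa'
Chunk 5: stream[34..35]='0' size=0 (terminator). Final body='folhpybmhgx7pa' (14 bytes)
Body byte 9 = 'g'

Answer: g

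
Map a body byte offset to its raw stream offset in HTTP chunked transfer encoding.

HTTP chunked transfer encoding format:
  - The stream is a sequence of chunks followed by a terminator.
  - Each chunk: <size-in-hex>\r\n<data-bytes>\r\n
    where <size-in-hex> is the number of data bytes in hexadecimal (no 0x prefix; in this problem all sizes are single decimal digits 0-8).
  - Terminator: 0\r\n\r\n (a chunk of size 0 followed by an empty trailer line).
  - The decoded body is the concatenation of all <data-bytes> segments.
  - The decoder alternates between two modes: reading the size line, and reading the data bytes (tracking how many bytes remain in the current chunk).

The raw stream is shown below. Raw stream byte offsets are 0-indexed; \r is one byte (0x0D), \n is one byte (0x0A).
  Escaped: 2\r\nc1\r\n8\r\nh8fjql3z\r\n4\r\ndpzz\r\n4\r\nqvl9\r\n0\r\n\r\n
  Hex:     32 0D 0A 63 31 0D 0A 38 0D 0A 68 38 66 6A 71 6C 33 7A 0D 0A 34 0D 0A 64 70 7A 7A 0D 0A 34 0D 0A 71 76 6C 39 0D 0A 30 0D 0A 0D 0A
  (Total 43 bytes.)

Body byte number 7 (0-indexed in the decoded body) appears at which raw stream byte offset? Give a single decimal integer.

Chunk 1: stream[0..1]='2' size=0x2=2, data at stream[3..5]='c1' -> body[0..2], body so far='c1'
Chunk 2: stream[7..8]='8' size=0x8=8, data at stream[10..18]='h8fjql3z' -> body[2..10], body so far='c1h8fjql3z'
Chunk 3: stream[20..21]='4' size=0x4=4, data at stream[23..27]='dpzz' -> body[10..14], body so far='c1h8fjql3zdpzz'
Chunk 4: stream[29..30]='4' size=0x4=4, data at stream[32..36]='qvl9' -> body[14..18], body so far='c1h8fjql3zdpzzqvl9'
Chunk 5: stream[38..39]='0' size=0 (terminator). Final body='c1h8fjql3zdpzzqvl9' (18 bytes)
Body byte 7 at stream offset 15

Answer: 15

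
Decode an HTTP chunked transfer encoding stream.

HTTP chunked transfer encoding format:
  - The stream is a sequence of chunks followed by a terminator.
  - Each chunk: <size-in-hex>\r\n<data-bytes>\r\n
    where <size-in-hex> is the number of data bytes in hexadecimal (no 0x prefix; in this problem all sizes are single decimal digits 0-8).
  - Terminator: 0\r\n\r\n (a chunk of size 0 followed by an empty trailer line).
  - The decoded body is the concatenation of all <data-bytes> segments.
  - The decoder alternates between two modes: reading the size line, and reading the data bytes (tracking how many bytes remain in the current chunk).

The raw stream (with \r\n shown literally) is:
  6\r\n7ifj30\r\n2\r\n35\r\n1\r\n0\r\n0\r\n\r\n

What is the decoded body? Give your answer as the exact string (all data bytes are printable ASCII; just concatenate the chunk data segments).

Answer: 7ifj30350

Derivation:
Chunk 1: stream[0..1]='6' size=0x6=6, data at stream[3..9]='7ifj30' -> body[0..6], body so far='7ifj30'
Chunk 2: stream[11..12]='2' size=0x2=2, data at stream[14..16]='35' -> body[6..8], body so far='7ifj3035'
Chunk 3: stream[18..19]='1' size=0x1=1, data at stream[21..22]='0' -> body[8..9], body so far='7ifj30350'
Chunk 4: stream[24..25]='0' size=0 (terminator). Final body='7ifj30350' (9 bytes)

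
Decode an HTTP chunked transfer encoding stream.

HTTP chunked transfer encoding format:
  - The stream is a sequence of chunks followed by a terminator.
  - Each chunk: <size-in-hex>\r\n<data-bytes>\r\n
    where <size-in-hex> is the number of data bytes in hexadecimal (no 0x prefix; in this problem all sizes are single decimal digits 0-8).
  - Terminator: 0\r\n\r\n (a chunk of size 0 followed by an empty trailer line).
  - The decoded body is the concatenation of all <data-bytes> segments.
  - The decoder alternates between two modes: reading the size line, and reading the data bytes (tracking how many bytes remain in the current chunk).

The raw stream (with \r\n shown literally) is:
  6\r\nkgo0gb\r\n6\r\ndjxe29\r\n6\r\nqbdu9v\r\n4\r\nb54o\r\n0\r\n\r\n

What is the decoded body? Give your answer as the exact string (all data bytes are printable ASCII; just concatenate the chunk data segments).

Answer: kgo0gbdjxe29qbdu9vb54o

Derivation:
Chunk 1: stream[0..1]='6' size=0x6=6, data at stream[3..9]='kgo0gb' -> body[0..6], body so far='kgo0gb'
Chunk 2: stream[11..12]='6' size=0x6=6, data at stream[14..20]='djxe29' -> body[6..12], body so far='kgo0gbdjxe29'
Chunk 3: stream[22..23]='6' size=0x6=6, data at stream[25..31]='qbdu9v' -> body[12..18], body so far='kgo0gbdjxe29qbdu9v'
Chunk 4: stream[33..34]='4' size=0x4=4, data at stream[36..40]='b54o' -> body[18..22], body so far='kgo0gbdjxe29qbdu9vb54o'
Chunk 5: stream[42..43]='0' size=0 (terminator). Final body='kgo0gbdjxe29qbdu9vb54o' (22 bytes)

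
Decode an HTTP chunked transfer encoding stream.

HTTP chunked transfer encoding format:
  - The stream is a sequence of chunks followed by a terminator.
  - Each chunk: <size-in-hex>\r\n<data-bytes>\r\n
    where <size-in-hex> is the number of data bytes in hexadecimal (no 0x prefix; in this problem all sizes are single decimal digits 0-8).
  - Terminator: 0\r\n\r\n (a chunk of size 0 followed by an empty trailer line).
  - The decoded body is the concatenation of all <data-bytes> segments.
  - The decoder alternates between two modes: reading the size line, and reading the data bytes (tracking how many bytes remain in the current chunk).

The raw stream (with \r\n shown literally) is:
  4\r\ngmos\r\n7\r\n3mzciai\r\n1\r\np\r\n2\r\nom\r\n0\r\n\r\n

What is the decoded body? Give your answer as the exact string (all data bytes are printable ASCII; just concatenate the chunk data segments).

Chunk 1: stream[0..1]='4' size=0x4=4, data at stream[3..7]='gmos' -> body[0..4], body so far='gmos'
Chunk 2: stream[9..10]='7' size=0x7=7, data at stream[12..19]='3mzciai' -> body[4..11], body so far='gmos3mzciai'
Chunk 3: stream[21..22]='1' size=0x1=1, data at stream[24..25]='p' -> body[11..12], body so far='gmos3mzciaip'
Chunk 4: stream[27..28]='2' size=0x2=2, data at stream[30..32]='om' -> body[12..14], body so far='gmos3mzciaipom'
Chunk 5: stream[34..35]='0' size=0 (terminator). Final body='gmos3mzciaipom' (14 bytes)

Answer: gmos3mzciaipom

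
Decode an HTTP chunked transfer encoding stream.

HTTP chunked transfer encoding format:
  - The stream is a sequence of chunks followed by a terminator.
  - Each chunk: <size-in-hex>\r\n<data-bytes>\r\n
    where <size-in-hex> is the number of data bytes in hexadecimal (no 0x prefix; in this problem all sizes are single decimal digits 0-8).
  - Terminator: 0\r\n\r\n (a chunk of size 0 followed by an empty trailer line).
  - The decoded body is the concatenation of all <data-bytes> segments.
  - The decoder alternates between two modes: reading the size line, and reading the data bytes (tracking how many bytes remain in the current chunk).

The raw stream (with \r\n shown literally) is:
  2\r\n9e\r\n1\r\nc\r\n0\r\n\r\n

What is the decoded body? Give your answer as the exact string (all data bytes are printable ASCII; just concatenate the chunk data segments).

Chunk 1: stream[0..1]='2' size=0x2=2, data at stream[3..5]='9e' -> body[0..2], body so far='9e'
Chunk 2: stream[7..8]='1' size=0x1=1, data at stream[10..11]='c' -> body[2..3], body so far='9ec'
Chunk 3: stream[13..14]='0' size=0 (terminator). Final body='9ec' (3 bytes)

Answer: 9ec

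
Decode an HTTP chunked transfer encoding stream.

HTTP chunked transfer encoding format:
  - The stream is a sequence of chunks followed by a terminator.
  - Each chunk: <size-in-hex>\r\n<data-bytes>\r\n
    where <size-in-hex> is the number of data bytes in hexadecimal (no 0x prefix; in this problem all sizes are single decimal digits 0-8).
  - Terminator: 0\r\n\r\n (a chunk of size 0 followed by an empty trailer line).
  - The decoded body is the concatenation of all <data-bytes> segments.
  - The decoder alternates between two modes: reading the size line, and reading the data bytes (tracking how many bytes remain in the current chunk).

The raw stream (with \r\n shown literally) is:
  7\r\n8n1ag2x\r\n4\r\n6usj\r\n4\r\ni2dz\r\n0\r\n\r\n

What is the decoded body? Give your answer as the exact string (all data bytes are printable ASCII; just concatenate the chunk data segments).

Chunk 1: stream[0..1]='7' size=0x7=7, data at stream[3..10]='8n1ag2x' -> body[0..7], body so far='8n1ag2x'
Chunk 2: stream[12..13]='4' size=0x4=4, data at stream[15..19]='6usj' -> body[7..11], body so far='8n1ag2x6usj'
Chunk 3: stream[21..22]='4' size=0x4=4, data at stream[24..28]='i2dz' -> body[11..15], body so far='8n1ag2x6usji2dz'
Chunk 4: stream[30..31]='0' size=0 (terminator). Final body='8n1ag2x6usji2dz' (15 bytes)

Answer: 8n1ag2x6usji2dz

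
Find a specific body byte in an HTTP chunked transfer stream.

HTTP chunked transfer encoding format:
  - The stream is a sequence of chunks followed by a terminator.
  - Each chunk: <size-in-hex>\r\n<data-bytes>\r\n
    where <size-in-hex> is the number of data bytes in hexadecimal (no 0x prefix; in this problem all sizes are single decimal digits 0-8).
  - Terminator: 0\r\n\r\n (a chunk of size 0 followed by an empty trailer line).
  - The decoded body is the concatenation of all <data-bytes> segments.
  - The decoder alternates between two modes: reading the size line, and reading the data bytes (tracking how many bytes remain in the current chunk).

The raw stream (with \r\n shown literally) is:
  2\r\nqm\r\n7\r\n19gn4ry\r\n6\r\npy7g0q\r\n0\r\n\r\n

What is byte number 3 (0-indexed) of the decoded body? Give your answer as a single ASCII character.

Answer: 9

Derivation:
Chunk 1: stream[0..1]='2' size=0x2=2, data at stream[3..5]='qm' -> body[0..2], body so far='qm'
Chunk 2: stream[7..8]='7' size=0x7=7, data at stream[10..17]='19gn4ry' -> body[2..9], body so far='qm19gn4ry'
Chunk 3: stream[19..20]='6' size=0x6=6, data at stream[22..28]='py7g0q' -> body[9..15], body so far='qm19gn4rypy7g0q'
Chunk 4: stream[30..31]='0' size=0 (terminator). Final body='qm19gn4rypy7g0q' (15 bytes)
Body byte 3 = '9'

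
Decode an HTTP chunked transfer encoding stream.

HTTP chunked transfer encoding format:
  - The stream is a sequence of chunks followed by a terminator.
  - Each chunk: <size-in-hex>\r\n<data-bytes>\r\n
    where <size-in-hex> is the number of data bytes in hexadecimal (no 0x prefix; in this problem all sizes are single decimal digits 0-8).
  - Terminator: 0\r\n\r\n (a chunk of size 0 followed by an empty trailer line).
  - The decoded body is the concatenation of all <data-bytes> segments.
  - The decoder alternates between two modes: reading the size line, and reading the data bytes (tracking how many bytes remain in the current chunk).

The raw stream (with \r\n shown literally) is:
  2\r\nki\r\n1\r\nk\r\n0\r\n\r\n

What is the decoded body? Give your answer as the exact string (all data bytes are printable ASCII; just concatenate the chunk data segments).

Chunk 1: stream[0..1]='2' size=0x2=2, data at stream[3..5]='ki' -> body[0..2], body so far='ki'
Chunk 2: stream[7..8]='1' size=0x1=1, data at stream[10..11]='k' -> body[2..3], body so far='kik'
Chunk 3: stream[13..14]='0' size=0 (terminator). Final body='kik' (3 bytes)

Answer: kik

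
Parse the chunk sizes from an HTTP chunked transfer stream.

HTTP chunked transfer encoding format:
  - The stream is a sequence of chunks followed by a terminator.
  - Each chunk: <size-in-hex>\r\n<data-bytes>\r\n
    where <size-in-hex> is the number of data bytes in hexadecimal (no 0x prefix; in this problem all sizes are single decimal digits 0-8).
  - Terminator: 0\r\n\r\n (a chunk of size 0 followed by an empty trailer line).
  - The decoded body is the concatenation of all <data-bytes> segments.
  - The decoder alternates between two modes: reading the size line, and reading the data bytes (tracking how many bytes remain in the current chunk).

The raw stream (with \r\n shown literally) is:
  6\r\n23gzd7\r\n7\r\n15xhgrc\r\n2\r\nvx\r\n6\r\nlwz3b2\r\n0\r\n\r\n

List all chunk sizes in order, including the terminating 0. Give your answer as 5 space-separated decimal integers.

Chunk 1: stream[0..1]='6' size=0x6=6, data at stream[3..9]='23gzd7' -> body[0..6], body so far='23gzd7'
Chunk 2: stream[11..12]='7' size=0x7=7, data at stream[14..21]='15xhgrc' -> body[6..13], body so far='23gzd715xhgrc'
Chunk 3: stream[23..24]='2' size=0x2=2, data at stream[26..28]='vx' -> body[13..15], body so far='23gzd715xhgrcvx'
Chunk 4: stream[30..31]='6' size=0x6=6, data at stream[33..39]='lwz3b2' -> body[15..21], body so far='23gzd715xhgrcvxlwz3b2'
Chunk 5: stream[41..42]='0' size=0 (terminator). Final body='23gzd715xhgrcvxlwz3b2' (21 bytes)

Answer: 6 7 2 6 0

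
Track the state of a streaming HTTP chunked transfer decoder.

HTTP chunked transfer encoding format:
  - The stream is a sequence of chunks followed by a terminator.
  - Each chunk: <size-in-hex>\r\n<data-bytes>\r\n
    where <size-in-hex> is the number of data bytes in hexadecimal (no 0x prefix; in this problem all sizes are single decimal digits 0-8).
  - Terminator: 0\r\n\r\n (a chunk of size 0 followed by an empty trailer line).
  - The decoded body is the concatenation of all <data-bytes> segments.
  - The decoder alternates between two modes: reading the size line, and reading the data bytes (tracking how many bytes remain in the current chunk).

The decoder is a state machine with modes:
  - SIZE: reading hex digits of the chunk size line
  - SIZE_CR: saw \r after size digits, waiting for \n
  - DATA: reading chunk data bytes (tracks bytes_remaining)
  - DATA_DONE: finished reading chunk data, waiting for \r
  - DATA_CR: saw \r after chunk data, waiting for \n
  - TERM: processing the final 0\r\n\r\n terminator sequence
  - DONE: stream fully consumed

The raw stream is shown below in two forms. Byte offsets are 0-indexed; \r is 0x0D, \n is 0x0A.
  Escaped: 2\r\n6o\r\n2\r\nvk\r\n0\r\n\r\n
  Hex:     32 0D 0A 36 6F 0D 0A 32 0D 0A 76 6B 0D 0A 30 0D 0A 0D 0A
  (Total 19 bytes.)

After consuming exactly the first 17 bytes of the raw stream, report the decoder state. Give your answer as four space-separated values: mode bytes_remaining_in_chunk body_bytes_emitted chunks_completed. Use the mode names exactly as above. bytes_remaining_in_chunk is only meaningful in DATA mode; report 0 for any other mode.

Answer: TERM 0 4 2

Derivation:
Byte 0 = '2': mode=SIZE remaining=0 emitted=0 chunks_done=0
Byte 1 = 0x0D: mode=SIZE_CR remaining=0 emitted=0 chunks_done=0
Byte 2 = 0x0A: mode=DATA remaining=2 emitted=0 chunks_done=0
Byte 3 = '6': mode=DATA remaining=1 emitted=1 chunks_done=0
Byte 4 = 'o': mode=DATA_DONE remaining=0 emitted=2 chunks_done=0
Byte 5 = 0x0D: mode=DATA_CR remaining=0 emitted=2 chunks_done=0
Byte 6 = 0x0A: mode=SIZE remaining=0 emitted=2 chunks_done=1
Byte 7 = '2': mode=SIZE remaining=0 emitted=2 chunks_done=1
Byte 8 = 0x0D: mode=SIZE_CR remaining=0 emitted=2 chunks_done=1
Byte 9 = 0x0A: mode=DATA remaining=2 emitted=2 chunks_done=1
Byte 10 = 'v': mode=DATA remaining=1 emitted=3 chunks_done=1
Byte 11 = 'k': mode=DATA_DONE remaining=0 emitted=4 chunks_done=1
Byte 12 = 0x0D: mode=DATA_CR remaining=0 emitted=4 chunks_done=1
Byte 13 = 0x0A: mode=SIZE remaining=0 emitted=4 chunks_done=2
Byte 14 = '0': mode=SIZE remaining=0 emitted=4 chunks_done=2
Byte 15 = 0x0D: mode=SIZE_CR remaining=0 emitted=4 chunks_done=2
Byte 16 = 0x0A: mode=TERM remaining=0 emitted=4 chunks_done=2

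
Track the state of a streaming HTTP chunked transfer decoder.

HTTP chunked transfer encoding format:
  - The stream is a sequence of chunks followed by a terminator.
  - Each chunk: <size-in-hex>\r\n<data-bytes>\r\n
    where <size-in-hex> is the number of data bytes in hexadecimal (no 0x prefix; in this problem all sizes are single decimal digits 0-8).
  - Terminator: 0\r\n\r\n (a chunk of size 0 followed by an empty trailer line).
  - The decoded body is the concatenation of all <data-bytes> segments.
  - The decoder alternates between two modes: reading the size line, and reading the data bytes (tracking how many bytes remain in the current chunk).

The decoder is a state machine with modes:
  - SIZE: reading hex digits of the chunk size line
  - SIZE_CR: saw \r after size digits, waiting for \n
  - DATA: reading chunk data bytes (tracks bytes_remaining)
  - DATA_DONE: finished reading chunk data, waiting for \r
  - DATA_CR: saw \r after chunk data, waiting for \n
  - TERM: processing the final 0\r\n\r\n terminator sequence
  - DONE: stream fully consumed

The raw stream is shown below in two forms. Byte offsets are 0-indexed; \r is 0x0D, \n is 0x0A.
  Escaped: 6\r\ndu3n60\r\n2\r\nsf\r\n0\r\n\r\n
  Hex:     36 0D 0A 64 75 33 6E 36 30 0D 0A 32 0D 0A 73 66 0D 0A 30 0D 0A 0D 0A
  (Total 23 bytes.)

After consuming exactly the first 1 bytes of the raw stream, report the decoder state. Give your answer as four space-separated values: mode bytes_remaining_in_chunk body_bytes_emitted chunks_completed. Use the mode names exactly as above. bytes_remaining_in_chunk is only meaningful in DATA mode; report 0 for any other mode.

Byte 0 = '6': mode=SIZE remaining=0 emitted=0 chunks_done=0

Answer: SIZE 0 0 0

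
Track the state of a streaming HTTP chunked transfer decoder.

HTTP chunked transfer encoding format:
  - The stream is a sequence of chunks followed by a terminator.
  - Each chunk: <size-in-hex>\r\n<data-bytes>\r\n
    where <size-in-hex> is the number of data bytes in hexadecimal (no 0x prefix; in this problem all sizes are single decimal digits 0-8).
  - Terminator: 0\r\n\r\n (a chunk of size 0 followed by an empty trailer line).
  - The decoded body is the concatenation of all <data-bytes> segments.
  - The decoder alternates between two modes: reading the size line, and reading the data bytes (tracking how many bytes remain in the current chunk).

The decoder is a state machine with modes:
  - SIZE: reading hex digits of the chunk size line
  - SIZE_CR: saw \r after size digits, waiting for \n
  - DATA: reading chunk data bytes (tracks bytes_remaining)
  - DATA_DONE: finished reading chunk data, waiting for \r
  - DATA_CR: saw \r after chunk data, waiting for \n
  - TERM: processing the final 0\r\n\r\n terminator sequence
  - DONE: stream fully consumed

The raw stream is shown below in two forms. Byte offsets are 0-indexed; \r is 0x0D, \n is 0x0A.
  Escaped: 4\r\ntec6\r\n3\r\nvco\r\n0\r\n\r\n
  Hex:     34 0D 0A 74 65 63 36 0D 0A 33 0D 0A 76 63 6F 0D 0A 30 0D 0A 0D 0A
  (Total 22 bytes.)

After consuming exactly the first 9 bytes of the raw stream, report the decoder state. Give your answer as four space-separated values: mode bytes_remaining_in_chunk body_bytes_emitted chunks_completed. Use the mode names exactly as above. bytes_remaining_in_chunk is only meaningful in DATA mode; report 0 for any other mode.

Answer: SIZE 0 4 1

Derivation:
Byte 0 = '4': mode=SIZE remaining=0 emitted=0 chunks_done=0
Byte 1 = 0x0D: mode=SIZE_CR remaining=0 emitted=0 chunks_done=0
Byte 2 = 0x0A: mode=DATA remaining=4 emitted=0 chunks_done=0
Byte 3 = 't': mode=DATA remaining=3 emitted=1 chunks_done=0
Byte 4 = 'e': mode=DATA remaining=2 emitted=2 chunks_done=0
Byte 5 = 'c': mode=DATA remaining=1 emitted=3 chunks_done=0
Byte 6 = '6': mode=DATA_DONE remaining=0 emitted=4 chunks_done=0
Byte 7 = 0x0D: mode=DATA_CR remaining=0 emitted=4 chunks_done=0
Byte 8 = 0x0A: mode=SIZE remaining=0 emitted=4 chunks_done=1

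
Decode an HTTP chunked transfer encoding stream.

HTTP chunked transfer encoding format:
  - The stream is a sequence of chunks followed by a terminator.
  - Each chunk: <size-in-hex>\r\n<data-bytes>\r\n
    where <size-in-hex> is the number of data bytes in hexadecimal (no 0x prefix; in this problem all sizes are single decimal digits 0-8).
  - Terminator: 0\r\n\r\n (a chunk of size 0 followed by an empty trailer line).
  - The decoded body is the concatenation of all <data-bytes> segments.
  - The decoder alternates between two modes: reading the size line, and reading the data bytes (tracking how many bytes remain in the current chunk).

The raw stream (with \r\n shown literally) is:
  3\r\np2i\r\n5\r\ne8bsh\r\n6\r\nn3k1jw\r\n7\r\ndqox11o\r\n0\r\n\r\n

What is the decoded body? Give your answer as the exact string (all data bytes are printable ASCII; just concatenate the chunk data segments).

Answer: p2ie8bshn3k1jwdqox11o

Derivation:
Chunk 1: stream[0..1]='3' size=0x3=3, data at stream[3..6]='p2i' -> body[0..3], body so far='p2i'
Chunk 2: stream[8..9]='5' size=0x5=5, data at stream[11..16]='e8bsh' -> body[3..8], body so far='p2ie8bsh'
Chunk 3: stream[18..19]='6' size=0x6=6, data at stream[21..27]='n3k1jw' -> body[8..14], body so far='p2ie8bshn3k1jw'
Chunk 4: stream[29..30]='7' size=0x7=7, data at stream[32..39]='dqox11o' -> body[14..21], body so far='p2ie8bshn3k1jwdqox11o'
Chunk 5: stream[41..42]='0' size=0 (terminator). Final body='p2ie8bshn3k1jwdqox11o' (21 bytes)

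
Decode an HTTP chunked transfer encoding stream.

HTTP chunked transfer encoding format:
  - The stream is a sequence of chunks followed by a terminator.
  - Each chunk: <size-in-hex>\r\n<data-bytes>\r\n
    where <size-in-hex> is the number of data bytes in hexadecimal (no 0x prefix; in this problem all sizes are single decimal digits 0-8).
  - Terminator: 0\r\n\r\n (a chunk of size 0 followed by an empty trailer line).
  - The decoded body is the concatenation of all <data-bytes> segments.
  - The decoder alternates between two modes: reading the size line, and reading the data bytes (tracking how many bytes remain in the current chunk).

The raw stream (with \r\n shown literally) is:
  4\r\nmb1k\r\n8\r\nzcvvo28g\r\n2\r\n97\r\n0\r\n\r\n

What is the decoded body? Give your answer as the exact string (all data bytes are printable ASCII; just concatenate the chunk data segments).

Chunk 1: stream[0..1]='4' size=0x4=4, data at stream[3..7]='mb1k' -> body[0..4], body so far='mb1k'
Chunk 2: stream[9..10]='8' size=0x8=8, data at stream[12..20]='zcvvo28g' -> body[4..12], body so far='mb1kzcvvo28g'
Chunk 3: stream[22..23]='2' size=0x2=2, data at stream[25..27]='97' -> body[12..14], body so far='mb1kzcvvo28g97'
Chunk 4: stream[29..30]='0' size=0 (terminator). Final body='mb1kzcvvo28g97' (14 bytes)

Answer: mb1kzcvvo28g97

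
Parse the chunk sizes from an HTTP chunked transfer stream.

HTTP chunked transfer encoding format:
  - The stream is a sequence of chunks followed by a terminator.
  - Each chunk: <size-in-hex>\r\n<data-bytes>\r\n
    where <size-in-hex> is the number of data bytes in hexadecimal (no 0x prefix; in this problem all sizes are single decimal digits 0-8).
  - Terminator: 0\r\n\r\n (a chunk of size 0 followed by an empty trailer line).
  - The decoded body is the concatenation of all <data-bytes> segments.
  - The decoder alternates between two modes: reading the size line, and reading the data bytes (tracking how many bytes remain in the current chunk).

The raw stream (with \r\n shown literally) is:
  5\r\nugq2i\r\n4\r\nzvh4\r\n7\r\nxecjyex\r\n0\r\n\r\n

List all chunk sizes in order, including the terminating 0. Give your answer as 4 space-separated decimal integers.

Chunk 1: stream[0..1]='5' size=0x5=5, data at stream[3..8]='ugq2i' -> body[0..5], body so far='ugq2i'
Chunk 2: stream[10..11]='4' size=0x4=4, data at stream[13..17]='zvh4' -> body[5..9], body so far='ugq2izvh4'
Chunk 3: stream[19..20]='7' size=0x7=7, data at stream[22..29]='xecjyex' -> body[9..16], body so far='ugq2izvh4xecjyex'
Chunk 4: stream[31..32]='0' size=0 (terminator). Final body='ugq2izvh4xecjyex' (16 bytes)

Answer: 5 4 7 0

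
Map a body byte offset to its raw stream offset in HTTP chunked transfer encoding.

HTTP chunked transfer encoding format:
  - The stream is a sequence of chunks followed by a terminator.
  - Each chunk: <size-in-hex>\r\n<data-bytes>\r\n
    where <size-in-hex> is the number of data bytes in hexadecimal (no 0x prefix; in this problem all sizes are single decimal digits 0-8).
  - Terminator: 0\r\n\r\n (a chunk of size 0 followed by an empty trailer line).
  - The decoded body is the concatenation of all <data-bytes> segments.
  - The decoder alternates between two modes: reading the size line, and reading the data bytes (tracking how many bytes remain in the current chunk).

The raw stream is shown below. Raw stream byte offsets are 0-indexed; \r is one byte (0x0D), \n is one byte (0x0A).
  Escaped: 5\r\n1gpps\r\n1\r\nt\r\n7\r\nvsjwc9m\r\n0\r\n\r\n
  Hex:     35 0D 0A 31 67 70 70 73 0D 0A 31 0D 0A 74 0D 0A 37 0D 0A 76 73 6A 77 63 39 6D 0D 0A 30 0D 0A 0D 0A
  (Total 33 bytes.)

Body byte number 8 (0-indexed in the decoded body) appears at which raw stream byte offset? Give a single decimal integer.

Answer: 21

Derivation:
Chunk 1: stream[0..1]='5' size=0x5=5, data at stream[3..8]='1gpps' -> body[0..5], body so far='1gpps'
Chunk 2: stream[10..11]='1' size=0x1=1, data at stream[13..14]='t' -> body[5..6], body so far='1gppst'
Chunk 3: stream[16..17]='7' size=0x7=7, data at stream[19..26]='vsjwc9m' -> body[6..13], body so far='1gppstvsjwc9m'
Chunk 4: stream[28..29]='0' size=0 (terminator). Final body='1gppstvsjwc9m' (13 bytes)
Body byte 8 at stream offset 21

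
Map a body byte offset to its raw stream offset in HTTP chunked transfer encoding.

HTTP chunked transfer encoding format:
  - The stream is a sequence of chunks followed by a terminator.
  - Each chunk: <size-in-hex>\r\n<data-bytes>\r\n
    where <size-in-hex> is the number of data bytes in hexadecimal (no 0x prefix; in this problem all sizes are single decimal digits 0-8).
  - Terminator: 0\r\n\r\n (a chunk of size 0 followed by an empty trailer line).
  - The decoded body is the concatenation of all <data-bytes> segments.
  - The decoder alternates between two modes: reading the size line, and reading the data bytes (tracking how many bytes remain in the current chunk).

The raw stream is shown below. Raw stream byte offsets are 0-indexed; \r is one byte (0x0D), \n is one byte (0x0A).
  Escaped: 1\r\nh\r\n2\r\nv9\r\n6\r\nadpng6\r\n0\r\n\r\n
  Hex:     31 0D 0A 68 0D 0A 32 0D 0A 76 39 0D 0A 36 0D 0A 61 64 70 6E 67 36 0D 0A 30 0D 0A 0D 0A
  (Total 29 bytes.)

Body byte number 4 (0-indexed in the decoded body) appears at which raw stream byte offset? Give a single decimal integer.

Answer: 17

Derivation:
Chunk 1: stream[0..1]='1' size=0x1=1, data at stream[3..4]='h' -> body[0..1], body so far='h'
Chunk 2: stream[6..7]='2' size=0x2=2, data at stream[9..11]='v9' -> body[1..3], body so far='hv9'
Chunk 3: stream[13..14]='6' size=0x6=6, data at stream[16..22]='adpng6' -> body[3..9], body so far='hv9adpng6'
Chunk 4: stream[24..25]='0' size=0 (terminator). Final body='hv9adpng6' (9 bytes)
Body byte 4 at stream offset 17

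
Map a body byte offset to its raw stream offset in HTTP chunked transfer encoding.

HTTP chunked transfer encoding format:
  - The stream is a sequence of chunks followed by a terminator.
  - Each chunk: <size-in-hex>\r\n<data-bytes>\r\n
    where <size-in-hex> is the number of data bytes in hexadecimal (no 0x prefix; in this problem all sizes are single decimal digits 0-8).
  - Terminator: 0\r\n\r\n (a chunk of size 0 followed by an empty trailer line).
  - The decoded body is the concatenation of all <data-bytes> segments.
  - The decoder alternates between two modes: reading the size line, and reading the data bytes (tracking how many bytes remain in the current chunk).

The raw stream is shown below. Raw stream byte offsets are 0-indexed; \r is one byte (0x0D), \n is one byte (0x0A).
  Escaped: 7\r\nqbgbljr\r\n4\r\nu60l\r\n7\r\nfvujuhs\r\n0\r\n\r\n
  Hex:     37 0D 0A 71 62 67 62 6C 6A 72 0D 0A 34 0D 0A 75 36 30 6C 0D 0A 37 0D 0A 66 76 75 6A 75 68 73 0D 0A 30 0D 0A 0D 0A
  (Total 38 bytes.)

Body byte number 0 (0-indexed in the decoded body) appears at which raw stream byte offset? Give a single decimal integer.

Answer: 3

Derivation:
Chunk 1: stream[0..1]='7' size=0x7=7, data at stream[3..10]='qbgbljr' -> body[0..7], body so far='qbgbljr'
Chunk 2: stream[12..13]='4' size=0x4=4, data at stream[15..19]='u60l' -> body[7..11], body so far='qbgbljru60l'
Chunk 3: stream[21..22]='7' size=0x7=7, data at stream[24..31]='fvujuhs' -> body[11..18], body so far='qbgbljru60lfvujuhs'
Chunk 4: stream[33..34]='0' size=0 (terminator). Final body='qbgbljru60lfvujuhs' (18 bytes)
Body byte 0 at stream offset 3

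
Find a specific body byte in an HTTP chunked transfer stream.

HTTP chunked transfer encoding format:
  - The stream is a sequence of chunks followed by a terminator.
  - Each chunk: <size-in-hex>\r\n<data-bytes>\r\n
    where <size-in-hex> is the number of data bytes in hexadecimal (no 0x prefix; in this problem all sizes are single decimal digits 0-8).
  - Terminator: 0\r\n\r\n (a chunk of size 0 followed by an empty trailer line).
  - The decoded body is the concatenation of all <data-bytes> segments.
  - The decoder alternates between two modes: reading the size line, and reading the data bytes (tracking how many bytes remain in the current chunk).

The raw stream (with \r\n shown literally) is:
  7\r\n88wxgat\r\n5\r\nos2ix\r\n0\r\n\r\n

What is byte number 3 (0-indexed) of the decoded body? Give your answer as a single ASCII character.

Answer: x

Derivation:
Chunk 1: stream[0..1]='7' size=0x7=7, data at stream[3..10]='88wxgat' -> body[0..7], body so far='88wxgat'
Chunk 2: stream[12..13]='5' size=0x5=5, data at stream[15..20]='os2ix' -> body[7..12], body so far='88wxgatos2ix'
Chunk 3: stream[22..23]='0' size=0 (terminator). Final body='88wxgatos2ix' (12 bytes)
Body byte 3 = 'x'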